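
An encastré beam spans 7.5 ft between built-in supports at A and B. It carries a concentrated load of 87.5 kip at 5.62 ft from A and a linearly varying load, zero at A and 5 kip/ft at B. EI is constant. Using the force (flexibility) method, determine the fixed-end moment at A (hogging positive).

M_A = 40.27 kip·ft

Take the two fixed-end moments M_A, M_B as redundants; the released structure is the simple span AB.
End rotations of the released simple span under the applied load (×1/EI):
  at A: point load 87.5 at a = 5.62: Pab(L + b)/(6LEI) = 192.7/EI
  at B: point load 87.5 at a = 5.62: Pab(L + a)/(6LEI) = 269.5/EI
  at A: triangular load, peak 5: 7w₀L³/(360EI) = 41.02/EI
  at B: triangular load, peak 5: w₀L³/(45EI) = 46.88/EI
  θ_A0 = 233.7/EI,  θ_B0 = 316.4/EI
Flexibility coefficients: a unit moment at one end gives L/(3EI) there and L/(6EI) at the far end, so f₁₁ = f₂₂ = 2.5/EI and f₁₂ = f₂₁ = 1.25/EI.
Compatibility — zero rotation at each built-in end:
  2.5 M_A + 1.25 M_B = 233.7
  1.25 M_A + 2.5 M_B = 316.4
Solving the pair gives M_A = 40.27 kip·ft and M_B = 106.4 kip·ft (hogging).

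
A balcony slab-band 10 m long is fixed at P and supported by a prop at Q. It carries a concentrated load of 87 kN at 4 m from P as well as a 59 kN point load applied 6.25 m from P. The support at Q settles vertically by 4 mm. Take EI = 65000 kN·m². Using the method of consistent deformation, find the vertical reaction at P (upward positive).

R_P = 101.3 kN

Take the reaction at Q as the redundant and release it; the primary structure is a cantilever fixed at P.
Primary-structure tip deflection at Q by superposition:
  point load 87 at a = 4: Pa²(3L − a)/(6EI) = 6032/EI
  point load 59 at a = 6.25: Pa²(3L − a)/(6EI) = 9123/EI
  δ_0 = 15155/EI
Flexibility coefficient — unit upward force at Q: δ_{QQ} = L³/(3EI) = 333.3/EI.
With EI = 65000 kN·m²: δ_0 = 0.23315 m and δ_{QQ} = 0.005128 m/kN.
Compatibility — the beam at Q must follow the support down by 0.004 m: δ_0 − R_Q·δ_{QQ} = 0.004, so R_Q = (0.23315 − 0.004)/0.005128 = 44.68 kN.
Vertical equilibrium: R_P = ΣP − R_Q = 146 − 44.68 = 101.3 kN.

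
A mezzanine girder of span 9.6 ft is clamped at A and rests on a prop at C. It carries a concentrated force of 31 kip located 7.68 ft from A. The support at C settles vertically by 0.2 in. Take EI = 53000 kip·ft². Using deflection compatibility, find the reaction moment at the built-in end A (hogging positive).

Remove the prop at C; the released (primary) structure is a cantilever built in at A.
Free-end deflection of the primary structure under the applied loading (downward +):
  point load 31 at a = 7.68: Pa²(3L − a)/(6EI) = 6436/EI
Tip deflection under a unit load at C: L³/(3EI) = 294.9/EI.
With EI = 53000 kip·ft²: δ_0 = 0.12144 ft and δ_{CC} = 0.005564 ft/kip.
Compatibility — the beam at C must follow the support down by 0.01667 ft: δ_0 − R_C·δ_{CC} = 0.01667, so R_C = (0.12144 − 0.01667)/0.005564 = 18.83 kip.
Moment equilibrium about A: M_A = Σ(load moments about A) − R_C·L = 238.1 − 18.83×9.6 = 57.32 kip·ft.

M_A = 57.32 kip·ft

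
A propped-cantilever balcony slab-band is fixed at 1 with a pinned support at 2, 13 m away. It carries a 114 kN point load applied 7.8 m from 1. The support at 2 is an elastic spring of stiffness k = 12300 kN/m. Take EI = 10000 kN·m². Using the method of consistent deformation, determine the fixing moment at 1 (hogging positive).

M_1 = 249.7 kN·m

Remove the prop at 2; the released (primary) structure is a cantilever built in at 1.
Free-end deflection of the primary structure under the applied loading (downward +):
  point load 114 at a = 7.8: Pa²(3L − a)/(6EI) = 36066/EI
Tip deflection under a unit load at 2: L³/(3EI) = 732.3/EI.
With EI = 10000 kN·m²: δ_0 = 3.6066 m and δ_{22} = 0.073233 m/kN.
Compatibility — the spring shortens by R_2/k under the reaction it provides: δ_0 − R_2·δ_{22} = R_2/k. With 1/k = 0.000081 m/kN, R_2 = δ_0 / (δ_{22} + 1/k) = 3.6066 / (0.073233 + 0.000081) = 49.19 kN.
Moment equilibrium about 1: M_1 = Σ(load moments about 1) − R_2·L = 889.2 − 49.19×13 = 249.7 kN·m.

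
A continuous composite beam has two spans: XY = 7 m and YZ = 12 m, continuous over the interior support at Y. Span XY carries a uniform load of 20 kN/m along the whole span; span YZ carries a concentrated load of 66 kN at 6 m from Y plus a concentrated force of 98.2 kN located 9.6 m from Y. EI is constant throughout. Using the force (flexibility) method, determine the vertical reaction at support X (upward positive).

Release continuity at Y by inserting a hinge; the redundant is the internal moment M_Y. The primary structure is two simply-supported spans XY and YZ.
End slopes at the hinge Y, treating each span as simply supported:
  span XY: UDL 20: wL³/(24EI) = 285.8/EI
  span YZ: point load 66 at a = 6: Pab(L + b)/(6LEI) = 594/EI
  span YZ: point load 98.2 at a = 9.6: Pab(L + b)/(6LEI) = 452.5/EI
  relative rotation θ_0 = (285.8 + 1047)/EI = 1332/EI
A unit hogging moment at Y produces rotation L₁/(3EI) + L₂/(3EI) = 6.333/EI.
Compatibility: M_Y·(L₁+L₂)/(3EI) = θ_0, giving M_Y = 210.4 kN·m (hogging).
Span XY, ΣM about X with M_Y applied at Y: R_Y^{XY}·7 = 490 + 210.4, so R_Y^{XY} = 100.1 kN and R_X = 140 − 100.1 = 39.95 kN.

R_X = 39.95 kN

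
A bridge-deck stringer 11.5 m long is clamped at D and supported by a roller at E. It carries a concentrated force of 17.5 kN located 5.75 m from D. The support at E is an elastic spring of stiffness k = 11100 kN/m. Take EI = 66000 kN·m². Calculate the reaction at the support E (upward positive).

R_E = 5.405 kN

Choose R_E as the redundant. The primary structure is the cantilever fixed at D.
Free-end deflection of the primary structure under the applied loading (downward +):
  point load 17.5 at a = 5.75: Pa²(3L − a)/(6EI) = 2772/EI
Flexibility coefficient — unit upward force at E: δ_{EE} = L³/(3EI) = 507/EI.
With EI = 66000 kN·m²: δ_0 = 0.042006 m and δ_{EE} = 0.007681 m/kN.
Compatibility — the spring shortens by R_E/k under the reaction it provides: δ_0 − R_E·δ_{EE} = R_E/k. With 1/k = 0.00009 m/kN, R_E = δ_0 / (δ_{EE} + 1/k) = 0.042006 / (0.007681 + 0.00009) = 5.405 kN.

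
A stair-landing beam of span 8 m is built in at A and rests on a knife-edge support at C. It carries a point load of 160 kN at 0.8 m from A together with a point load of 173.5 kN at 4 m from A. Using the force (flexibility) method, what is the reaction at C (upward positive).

R_C = 56.54 kN

Remove the prop at C; the released (primary) structure is a cantilever built in at A.
Deflection at C on the released cantilever, summing each load's contribution:
  point load 160 at a = 0.8: Pa²(3L − a)/(6EI) = 395.9/EI
  point load 173.5 at a = 4: Pa²(3L − a)/(6EI) = 9253/EI
  δ_0 = 9649/EI
Flexibility coefficient — unit upward force at C: δ_{CC} = L³/(3EI) = 170.7/EI.
Compatibility at C: δ_0 − R_C·δ_{CC} = 0, so R_C = 9649/170.7 = 56.54 kN.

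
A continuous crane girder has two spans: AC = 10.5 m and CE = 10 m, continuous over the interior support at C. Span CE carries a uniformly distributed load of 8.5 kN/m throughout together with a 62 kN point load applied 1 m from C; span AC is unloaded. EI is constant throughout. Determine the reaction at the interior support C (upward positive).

R_C = 113.5 kN

Take M_C as the redundant. Released structure: two simple spans AC and CE with a hinge at C.
Discontinuity in slope at C on the released structure — sum the simple-span end rotations:
  span CE: UDL 8.5: wL³/(24EI) = 354.2/EI
  span CE: point load 62 at a = 1: Pab(L + b)/(6LEI) = 176.7/EI
  relative rotation θ_0 = (0 + 530.9)/EI = 530.9/EI
A unit hogging moment at C produces rotation L₁/(3EI) + L₂/(3EI) = 6.833/EI.
Compatibility: M_C·(L₁+L₂)/(3EI) = θ_0, giving M_C = 77.69 kN·m (hogging).
Span AC, ΣM about A with M_C applied at C: R_C^{AC}·10.5 = 0 + 77.69, so R_C^{AC} = 7.399 kN and R_A = 0 − 7.399 = -7.399 kN.
Span CE, ΣM about E: R_C^{CE}·10 = 983 + 77.69, so R_C^{CE} = 106.1 kN and R_E = 147 − 106.1 = 40.93 kN.
R_C = 7.399 + 106.1 = 113.5 kN.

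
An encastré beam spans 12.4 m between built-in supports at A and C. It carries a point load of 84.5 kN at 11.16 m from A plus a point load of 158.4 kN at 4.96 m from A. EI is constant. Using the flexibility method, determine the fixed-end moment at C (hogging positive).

Take the two fixed-end moments M_A, M_C as redundants; the released structure is the simple span AC.
On the primary (simply-supported) span, the end slopes from the loading are:
  at A: point load 84.5 at a = 11.16: Pab(L + b)/(6LEI) = 214.4/EI
  at C: point load 84.5 at a = 11.16: Pab(L + a)/(6LEI) = 370.3/EI
  at A: point load 158.4 at a = 4.96: Pab(L + b)/(6LEI) = 1559/EI
  at C: point load 158.4 at a = 4.96: Pab(L + a)/(6LEI) = 1364/EI
  θ_A0 = 1773/EI,  θ_C0 = 1734/EI
Flexibility coefficients: a unit moment at one end gives L/(3EI) there and L/(6EI) at the far end, so f₁₁ = f₂₂ = 4.133/EI and f₁₂ = f₂₁ = 2.067/EI.
Compatibility — zero rotation at each built-in end:
  4.133 M_A + 2.067 M_C = 1773
  2.067 M_A + 4.133 M_C = 1734
Solving the pair gives M_A = 292.3 kN·m and M_C = 273.4 kN·m (hogging).

M_C = 273.4 kN·m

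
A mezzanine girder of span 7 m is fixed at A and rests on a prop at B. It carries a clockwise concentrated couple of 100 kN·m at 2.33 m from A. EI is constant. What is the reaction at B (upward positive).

Choose R_B as the redundant. The primary structure is the cantilever fixed at A.
Deflection at B on the released cantilever, summing each load's contribution:
  clockwise couple 100 at a = 2.33: M₀a(2L − a)/(2EI) = 1360/EI
Tip deflection under a unit load at B: L³/(3EI) = 114.3/EI.
Compatibility at B: δ_0 − R_B·δ_{BB} = 0, so R_B = 1360/114.3 = 11.89 kN.

R_B = 11.89 kN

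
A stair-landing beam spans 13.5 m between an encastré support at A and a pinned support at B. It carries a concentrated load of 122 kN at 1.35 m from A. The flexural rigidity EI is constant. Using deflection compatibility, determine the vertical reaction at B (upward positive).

R_B = 1.769 kN

Remove the prop at B; the released (primary) structure is a cantilever built in at A.
Free-end deflection of the primary structure under the applied loading (downward +):
  point load 122 at a = 1.35: Pa²(3L − a)/(6EI) = 1451/EI
Tip deflection under a unit load at B: L³/(3EI) = 820.1/EI.
The prop prevents deflection at B: R_B = δ_0/δ_{BB} = 1451/820.1 = 1.769 kN.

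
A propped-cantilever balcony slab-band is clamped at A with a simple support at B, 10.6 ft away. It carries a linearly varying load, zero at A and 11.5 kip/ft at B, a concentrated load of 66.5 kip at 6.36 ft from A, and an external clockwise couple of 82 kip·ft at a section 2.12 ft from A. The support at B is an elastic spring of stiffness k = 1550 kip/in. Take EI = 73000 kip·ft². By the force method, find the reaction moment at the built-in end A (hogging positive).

Take the reaction at B as the redundant and release it; the primary structure is a cantilever fixed at A.
Deflection at B on the released cantilever, summing each load's contribution:
  triangular load, peak 11.5 at the free end: 11w₀L⁴/(120EI) = 13309/EI
  point load 66.5 at a = 6.36: Pa²(3L − a)/(6EI) = 11405/EI
  clockwise couple 82 at a = 2.12: M₀a(2L − a)/(2EI) = 1658/EI
  δ_0 = 26372/EI
Flexibility coefficient — unit upward force at B: δ_{BB} = L³/(3EI) = 397/EI.
With EI = 73000 kip·ft²: δ_0 = 0.36126 ft and δ_{BB} = 0.005438 ft/kip.
Compatibility — the spring shortens by R_B/k under the reaction it provides: δ_0 − R_B·δ_{BB} = R_B/k. With 1/k = 1/(1550×12) ft/kip = 0.000054 ft/kip, R_B = δ_0 / (δ_{BB} + 1/k) = 0.36126 / (0.005438 + 0.000054) = 65.78 kip.
Moment equilibrium about A: M_A = Σ(load moments about A) − R_B·L = 935.7 − 65.78×10.6 = 238.4 kip·ft.

M_A = 238.4 kip·ft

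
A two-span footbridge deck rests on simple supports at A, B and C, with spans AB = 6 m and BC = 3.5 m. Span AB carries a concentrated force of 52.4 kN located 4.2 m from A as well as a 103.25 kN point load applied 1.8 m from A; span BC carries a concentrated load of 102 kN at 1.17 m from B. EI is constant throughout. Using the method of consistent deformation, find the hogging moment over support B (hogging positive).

M_B = 113.2 kN·m

Take M_B as the redundant. Released structure: two simple spans AB and BC with a hinge at B.
Discontinuity in slope at B on the released structure — sum the simple-span end rotations:
  span AB: point load 52.4 at a = 4.2: Pab(L + a)/(6LEI) = 112.2/EI
  span AB: point load 103.25 at a = 1.8: Pab(L + a)/(6LEI) = 169.1/EI
  span BC: point load 102 at a = 1.17: Pab(L + b)/(6LEI) = 77.2/EI
  relative rotation θ_0 = (281.4 + 77.2)/EI = 358.6/EI
A unit hogging moment at B produces rotation L₁/(3EI) + L₂/(3EI) = 3.167/EI.
Slope continuity at B: θ_0 = M_B·3.167/EI, so M_B = 358.6/3.167 = 113.2 kN·m (hogging).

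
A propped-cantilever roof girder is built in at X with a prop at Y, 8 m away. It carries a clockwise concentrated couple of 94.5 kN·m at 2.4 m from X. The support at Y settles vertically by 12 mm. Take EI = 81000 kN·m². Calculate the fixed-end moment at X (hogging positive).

M_X = 67.77 kN·m

Release the roller at Y. Primary structure: cantilever fixed at X.
Downward deflection at the released point Y due to the loads:
  clockwise couple 94.5 at a = 2.4: M₀a(2L − a)/(2EI) = 1542/EI
Tip deflection under a unit load at Y: L³/(3EI) = 170.7/EI.
With EI = 81000 kN·m²: δ_0 = 0.01904 m and δ_{YY} = 0.002107 m/kN.
Compatibility — the beam at Y must follow the support down by 0.012 m: δ_0 − R_Y·δ_{YY} = 0.012, so R_Y = (0.01904 − 0.012)/0.002107 = 3.341 kN.
Moment equilibrium about X: M_X = Σ(load moments about X) − R_Y·L = 94.5 − 3.341×8 = 67.77 kN·m.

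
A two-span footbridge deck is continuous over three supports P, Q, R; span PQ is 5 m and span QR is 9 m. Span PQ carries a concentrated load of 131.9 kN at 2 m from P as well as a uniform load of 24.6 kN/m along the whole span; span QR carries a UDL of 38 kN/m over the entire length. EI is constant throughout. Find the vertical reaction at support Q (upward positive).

R_Q = 383.1 kN

Take M_Q as the redundant. Released structure: two simple spans PQ and QR with a hinge at Q.
End slopes at the hinge Q, treating each span as simply supported:
  span PQ: point load 131.9 at a = 2: Pab(L + a)/(6LEI) = 184.7/EI
  span PQ: UDL 24.6: wL³/(24EI) = 128.1/EI
  span QR: UDL 38: wL³/(24EI) = 1154/EI
  relative rotation θ_0 = (312.8 + 1154)/EI = 1467/EI
A unit hogging moment at Q produces rotation L₁/(3EI) + L₂/(3EI) = 4.667/EI.
Slope continuity at Q: θ_0 = M_Q·4.667/EI, so M_Q = 1467/4.667 = 314.4 kN·m (hogging).
Span PQ, ΣM about P with M_Q applied at Q: R_Q^{PQ}·5 = 571.3 + 314.4, so R_Q^{PQ} = 177.1 kN and R_P = 254.9 − 177.1 = 77.77 kN.
Span QR, ΣM about R: R_Q^{QR}·9 = 1539 + 314.4, so R_Q^{QR} = 205.9 kN and R_R = 342 − 205.9 = 136.1 kN.
R_Q = 177.1 + 205.9 = 383.1 kN.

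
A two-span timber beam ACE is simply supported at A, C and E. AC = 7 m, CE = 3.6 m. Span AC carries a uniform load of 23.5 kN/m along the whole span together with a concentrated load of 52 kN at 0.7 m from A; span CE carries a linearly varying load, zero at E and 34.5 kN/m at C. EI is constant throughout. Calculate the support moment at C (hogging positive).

Release continuity at C by inserting a hinge; the redundant is the internal moment M_C. The primary structure is two simply-supported spans AC and CE.
Rotations at C on the released spans (each span's end-slope, ×1/EI):
  span AC: UDL 23.5: wL³/(24EI) = 335.9/EI
  span AC: point load 52 at a = 0.7: Pab(L + a)/(6LEI) = 42.04/EI
  span CE: triangular load, peak 34.5: w₀L³/(45EI) = 35.77/EI
  relative rotation θ_0 = (377.9 + 35.77)/EI = 413.7/EI
A unit hogging moment at C produces rotation L₁/(3EI) + L₂/(3EI) = 3.533/EI.
Slope continuity at C: θ_0 = M_C·3.533/EI, so M_C = 413.7/3.533 = 117.1 kN·m (hogging).

M_C = 117.1 kN·m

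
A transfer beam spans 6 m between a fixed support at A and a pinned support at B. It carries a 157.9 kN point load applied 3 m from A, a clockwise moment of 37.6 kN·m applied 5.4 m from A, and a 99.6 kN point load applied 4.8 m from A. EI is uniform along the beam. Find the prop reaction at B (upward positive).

Take the reaction at B as the redundant and release it; the primary structure is a cantilever fixed at A.
Free-end deflection of the primary structure under the applied loading (downward +):
  point load 157.9 at a = 3: Pa²(3L − a)/(6EI) = 3553/EI
  clockwise couple 37.6 at a = 5.4: M₀a(2L − a)/(2EI) = 670/EI
  point load 99.6 at a = 4.8: Pa²(3L − a)/(6EI) = 5049/EI
  δ_0 = 9271/EI
Flexibility coefficient — unit upward force at B: δ_{BB} = L³/(3EI) = 72/EI.
The prop prevents deflection at B: R_B = δ_0/δ_{BB} = 9271/72 = 128.8 kN.

R_B = 128.8 kN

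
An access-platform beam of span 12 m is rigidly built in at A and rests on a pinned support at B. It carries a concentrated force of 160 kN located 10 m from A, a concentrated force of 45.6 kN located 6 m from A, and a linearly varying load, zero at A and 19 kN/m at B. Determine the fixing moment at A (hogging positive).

M_A = 417.8 kN·m

Release the roller at B. Primary structure: cantilever fixed at A.
Primary-structure tip deflection at B by superposition:
  point load 160 at a = 10: Pa²(3L − a)/(6EI) = 69333/EI
  point load 45.6 at a = 6: Pa²(3L − a)/(6EI) = 8208/EI
  triangular load, peak 19 at the free end: 11w₀L⁴/(120EI) = 36115/EI
  δ_0 = 113657/EI
Tip deflection under a unit load at B: L³/(3EI) = 576/EI.
The prop prevents deflection at B: R_B = δ_0/δ_{BB} = 113657/576 = 197.3 kN.
Moment equilibrium about A: M_A = Σ(load moments about A) − R_B·L = 2786 − 197.3×12 = 417.8 kN·m.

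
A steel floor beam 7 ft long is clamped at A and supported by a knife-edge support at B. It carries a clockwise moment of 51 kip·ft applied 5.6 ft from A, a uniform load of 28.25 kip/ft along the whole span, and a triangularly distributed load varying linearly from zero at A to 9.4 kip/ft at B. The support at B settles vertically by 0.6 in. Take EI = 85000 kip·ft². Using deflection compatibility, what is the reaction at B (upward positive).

Release the roller at B. Primary structure: cantilever fixed at A.
Deflection at B on the released cantilever, summing each load's contribution:
  clockwise couple 51 at a = 5.6: M₀a(2L − a)/(2EI) = 1200/EI
  UDL 28.25: wL⁴/(8EI) = 8479/EI
  triangular load, peak 9.4 at the free end: 11w₀L⁴/(120EI) = 2069/EI
  δ_0 = 11747/EI
Flexibility coefficient — unit upward force at B: δ_{BB} = L³/(3EI) = 114.3/EI.
With EI = 85000 kip·ft²: δ_0 = 0.1382 ft and δ_{BB} = 0.001345 ft/kip.
Compatibility — the beam at B must follow the support down by 0.05 ft: δ_0 − R_B·δ_{BB} = 0.05, so R_B = (0.1382 − 0.05)/0.001345 = 65.57 kip.

R_B = 65.57 kip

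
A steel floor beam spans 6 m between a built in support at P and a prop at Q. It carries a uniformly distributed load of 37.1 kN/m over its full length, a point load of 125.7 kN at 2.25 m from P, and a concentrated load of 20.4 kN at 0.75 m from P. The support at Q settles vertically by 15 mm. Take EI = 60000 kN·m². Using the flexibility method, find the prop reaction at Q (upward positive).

Release the roller at Q. Primary structure: cantilever fixed at P.
Deflection at Q on the released cantilever, summing each load's contribution:
  UDL 37.1: wL⁴/(8EI) = 6010/EI
  point load 125.7 at a = 2.25: Pa²(3L − a)/(6EI) = 1670/EI
  point load 20.4 at a = 0.75: Pa²(3L − a)/(6EI) = 32.99/EI
  δ_0 = 7714/EI
Flexibility coefficient — unit upward force at Q: δ_{QQ} = L³/(3EI) = 72/EI.
With EI = 60000 kN·m²: δ_0 = 0.12856 m and δ_{QQ} = 0.0012 m/kN.
Compatibility — the beam at Q must follow the support down by 0.015 m: δ_0 − R_Q·δ_{QQ} = 0.015, so R_Q = (0.12856 − 0.015)/0.0012 = 94.63 kN.

R_Q = 94.63 kN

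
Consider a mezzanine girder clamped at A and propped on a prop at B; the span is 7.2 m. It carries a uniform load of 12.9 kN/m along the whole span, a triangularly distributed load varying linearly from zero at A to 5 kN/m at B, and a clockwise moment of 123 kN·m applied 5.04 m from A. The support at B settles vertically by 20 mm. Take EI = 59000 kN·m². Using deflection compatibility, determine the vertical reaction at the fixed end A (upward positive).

R_A = 52.32 kN

Take the reaction at B as the redundant and release it; the primary structure is a cantilever fixed at A.
Primary-structure tip deflection at B by superposition:
  UDL 12.9: wL⁴/(8EI) = 4333/EI
  triangular load, peak 5 at the free end: 11w₀L⁴/(120EI) = 1232/EI
  clockwise couple 123 at a = 5.04: M₀a(2L − a)/(2EI) = 2901/EI
  δ_0 = 8466/EI
Tip deflection under a unit load at B: L³/(3EI) = 124.4/EI.
With EI = 59000 kN·m²: δ_0 = 0.1435 m and δ_{BB} = 0.002109 m/kN.
Compatibility — the beam at B must follow the support down by 0.02 m: δ_0 − R_B·δ_{BB} = 0.02, so R_B = (0.1435 − 0.02)/0.002109 = 58.56 kN.
Vertical equilibrium: R_A = ΣP − R_B = 110.9 − 58.56 = 52.32 kN.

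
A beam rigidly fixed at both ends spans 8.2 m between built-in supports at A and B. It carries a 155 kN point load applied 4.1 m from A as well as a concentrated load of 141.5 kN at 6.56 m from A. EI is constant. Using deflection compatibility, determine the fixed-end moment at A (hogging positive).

Take the two fixed-end moments M_A, M_B as redundants; the released structure is the simple span AB.
On the primary (simply-supported) span, the end slopes from the loading are:
  at A: point load 155 at a = 4.1: Pab(L + b)/(6LEI) = 651.4/EI
  at B: point load 155 at a = 4.1: Pab(L + a)/(6LEI) = 651.4/EI
  at A: point load 141.5 at a = 6.56: Pab(L + b)/(6LEI) = 304.5/EI
  at B: point load 141.5 at a = 6.56: Pab(L + a)/(6LEI) = 456.7/EI
  θ_A0 = 955.9/EI,  θ_B0 = 1108/EI
Flexibility coefficients: a unit moment at one end gives L/(3EI) there and L/(6EI) at the far end, so f₁₁ = f₂₂ = 2.733/EI and f₁₂ = f₂₁ = 1.367/EI.
Compatibility — zero rotation at each built-in end:
  2.733 M_A + 1.367 M_B = 955.9
  1.367 M_A + 2.733 M_B = 1108
Solving the pair gives M_A = 196 kN·m and M_B = 307.4 kN·m (hogging).

M_A = 196 kN·m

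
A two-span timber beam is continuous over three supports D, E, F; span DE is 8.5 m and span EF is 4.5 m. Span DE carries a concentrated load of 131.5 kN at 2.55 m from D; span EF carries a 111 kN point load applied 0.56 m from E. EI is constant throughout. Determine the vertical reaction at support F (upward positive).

R_F = -12.28 kN

Take M_E as the redundant. Released structure: two simple spans DE and EF with a hinge at E.
End slopes at the hinge E, treating each span as simply supported:
  span DE: point load 131.5 at a = 2.55: Pab(L + a)/(6LEI) = 432.3/EI
  span EF: point load 111 at a = 0.56: Pab(L + b)/(6LEI) = 76.56/EI
  relative rotation θ_0 = (432.3 + 76.56)/EI = 508.8/EI
A unit hogging moment at E produces rotation L₁/(3EI) + L₂/(3EI) = 4.333/EI.
Slope continuity at E: θ_0 = M_E·4.333/EI, so M_E = 508.8/4.333 = 117.4 kN·m (hogging).
Span EF, ΣM about F: R_E^{EF}·4.5 = 437.3 + 117.4, so R_E^{EF} = 123.3 kN and R_F = 111 − 123.3 = -12.28 kN.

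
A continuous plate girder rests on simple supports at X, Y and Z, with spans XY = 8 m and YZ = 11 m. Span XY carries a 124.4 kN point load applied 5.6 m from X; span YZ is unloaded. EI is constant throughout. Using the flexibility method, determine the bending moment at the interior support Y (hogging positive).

Insert a hinge at Y; M_Y is the redundant, and each span becomes simply supported.
Rotations at Y on the released spans (each span's end-slope, ×1/EI):
  span XY: point load 124.4 at a = 5.6: Pab(L + a)/(6LEI) = 473.7/EI
  relative rotation θ_0 = (473.7 + 0)/EI = 473.7/EI
A unit hogging moment at Y produces rotation L₁/(3EI) + L₂/(3EI) = 6.333/EI.
Slope continuity at Y: θ_0 = M_Y·6.333/EI, so M_Y = 473.7/6.333 = 74.8 kN·m (hogging).

M_Y = 74.8 kN·m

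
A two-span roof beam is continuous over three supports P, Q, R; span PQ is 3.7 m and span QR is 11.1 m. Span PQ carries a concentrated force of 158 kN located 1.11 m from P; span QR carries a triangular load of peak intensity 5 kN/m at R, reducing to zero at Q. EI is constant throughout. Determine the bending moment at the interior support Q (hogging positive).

Release continuity at Q by inserting a hinge; the redundant is the internal moment M_Q. The primary structure is two simply-supported spans PQ and QR.
Discontinuity in slope at Q on the released structure — sum the simple-span end rotations:
  span PQ: point load 158 at a = 1.11: Pab(L + a)/(6LEI) = 98.42/EI
  span QR: triangular load, peak 5: 7w₀L³/(360EI) = 133/EI
  relative rotation θ_0 = (98.42 + 133)/EI = 231.4/EI
A unit hogging moment at Q produces rotation L₁/(3EI) + L₂/(3EI) = 4.933/EI.
Slope continuity at Q: θ_0 = M_Q·4.933/EI, so M_Q = 231.4/4.933 = 46.9 kN·m (hogging).

M_Q = 46.9 kN·m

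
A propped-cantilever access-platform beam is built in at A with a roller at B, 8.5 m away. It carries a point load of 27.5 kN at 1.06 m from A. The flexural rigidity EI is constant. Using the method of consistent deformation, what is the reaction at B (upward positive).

R_B = 0.6148 kN

Remove the prop at B; the released (primary) structure is a cantilever built in at A.
Primary-structure tip deflection at B by superposition:
  point load 27.5 at a = 1.06: Pa²(3L − a)/(6EI) = 125.9/EI
Tip deflection under a unit load at B: L³/(3EI) = 204.7/EI.
The prop prevents deflection at B: R_B = δ_0/δ_{BB} = 125.9/204.7 = 0.6148 kN.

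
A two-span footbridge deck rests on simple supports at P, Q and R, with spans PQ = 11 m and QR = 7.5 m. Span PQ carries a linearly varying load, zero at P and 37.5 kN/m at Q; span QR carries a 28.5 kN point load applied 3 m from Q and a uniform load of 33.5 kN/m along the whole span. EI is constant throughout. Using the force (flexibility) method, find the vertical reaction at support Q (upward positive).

Take M_Q as the redundant. Released structure: two simple spans PQ and QR with a hinge at Q.
End slopes at the hinge Q, treating each span as simply supported:
  span PQ: triangular load, peak 37.5: w₀L³/(45EI) = 1109/EI
  span QR: point load 28.5 at a = 3: Pab(L + b)/(6LEI) = 102.6/EI
  span QR: UDL 33.5: wL³/(24EI) = 588.9/EI
  relative rotation θ_0 = (1109 + 691.5)/EI = 1801/EI
A unit hogging moment at Q produces rotation L₁/(3EI) + L₂/(3EI) = 6.167/EI.
Compatibility: M_Q·(L₁+L₂)/(3EI) = θ_0, giving M_Q = 292 kN·m (hogging).
Span PQ, ΣM about P with M_Q applied at Q: R_Q^{PQ}·11 = 1512 + 292, so R_Q^{PQ} = 164 kN and R_P = 206.2 − 164 = 42.21 kN.
Span QR, ΣM about R: R_Q^{QR}·7.5 = 1070 + 292, so R_Q^{QR} = 181.7 kN and R_R = 279.8 − 181.7 = 98.09 kN.
R_Q = 164 + 181.7 = 345.7 kN.

R_Q = 345.7 kN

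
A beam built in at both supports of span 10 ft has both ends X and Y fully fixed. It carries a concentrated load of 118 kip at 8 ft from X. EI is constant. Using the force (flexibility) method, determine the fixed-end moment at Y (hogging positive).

M_Y = 151 kip·ft

Release both end moments; the primary structure is a simply-supported span XY with redundants M_X and M_Y.
On the primary (simply-supported) span, the end slopes from the loading are:
  at X: point load 118 at a = 8: Pab(L + b)/(6LEI) = 377.6/EI
  at Y: point load 118 at a = 8: Pab(L + a)/(6LEI) = 566.4/EI
  θ_X0 = 377.6/EI,  θ_Y0 = 566.4/EI
Flexibility coefficients: a unit moment at one end gives L/(3EI) there and L/(6EI) at the far end, so f₁₁ = f₂₂ = 3.333/EI and f₁₂ = f₂₁ = 1.667/EI.
Compatibility — zero rotation at each built-in end:
  3.333 M_X + 1.667 M_Y = 377.6
  1.667 M_X + 3.333 M_Y = 566.4
Solving the pair gives M_X = 37.76 kip·ft and M_Y = 151 kip·ft (hogging).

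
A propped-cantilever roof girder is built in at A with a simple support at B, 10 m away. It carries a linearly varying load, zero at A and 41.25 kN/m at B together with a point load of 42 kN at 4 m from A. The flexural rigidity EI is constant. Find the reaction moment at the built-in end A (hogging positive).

M_A = 321.3 kN·m

Release the roller at B. Primary structure: cantilever fixed at A.
Deflection at B on the released cantilever, summing each load's contribution:
  triangular load, peak 41.25 at the free end: 11w₀L⁴/(120EI) = 37812/EI
  point load 42 at a = 4: Pa²(3L − a)/(6EI) = 2912/EI
  δ_0 = 40724/EI
Tip deflection under a unit load at B: L³/(3EI) = 333.3/EI.
Compatibility at B: δ_0 − R_B·δ_{BB} = 0, so R_B = 40724/333.3 = 122.2 kN.
Moment equilibrium about A: M_A = Σ(load moments about A) − R_B·L = 1543 − 122.2×10 = 321.3 kN·m.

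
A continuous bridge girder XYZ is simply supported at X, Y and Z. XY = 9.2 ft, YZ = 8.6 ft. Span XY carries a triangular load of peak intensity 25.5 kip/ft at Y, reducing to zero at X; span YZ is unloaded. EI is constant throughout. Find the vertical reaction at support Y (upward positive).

R_Y = 94.93 kip

Take M_Y as the redundant. Released structure: two simple spans XY and YZ with a hinge at Y.
Rotations at Y on the released spans (each span's end-slope, ×1/EI):
  span XY: triangular load, peak 25.5: w₀L³/(45EI) = 441.3/EI
  relative rotation θ_0 = (441.3 + 0)/EI = 441.3/EI
A unit hogging moment at Y produces rotation L₁/(3EI) + L₂/(3EI) = 5.933/EI.
Compatibility: M_Y·(L₁+L₂)/(3EI) = θ_0, giving M_Y = 74.37 kip·ft (hogging).
Span XY, ΣM about X with M_Y applied at Y: R_Y^{XY}·9.2 = 719.4 + 74.37, so R_Y^{XY} = 86.28 kip and R_X = 117.3 − 86.28 = 31.02 kip.
Span YZ, ΣM about Z: R_Y^{YZ}·8.6 = 0 + 74.37, so R_Y^{YZ} = 8.648 kip and R_Z = 0 − 8.648 = -8.648 kip.
R_Y = 86.28 + 8.648 = 94.93 kip.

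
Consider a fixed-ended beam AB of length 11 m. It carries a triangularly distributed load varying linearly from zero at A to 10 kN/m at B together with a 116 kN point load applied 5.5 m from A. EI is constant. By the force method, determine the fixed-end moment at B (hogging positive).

M_B = 220 kN·m

Take the two fixed-end moments M_A, M_B as redundants; the released structure is the simple span AB.
Simple-span end rotations at A and B under the given loads:
  at A: triangular load, peak 10: 7w₀L³/(360EI) = 258.8/EI
  at B: triangular load, peak 10: w₀L³/(45EI) = 295.8/EI
  at A: point load 116 at a = 5.5: Pab(L + b)/(6LEI) = 877.2/EI
  at B: point load 116 at a = 5.5: Pab(L + a)/(6LEI) = 877.2/EI
  θ_A0 = 1136/EI,  θ_B0 = 1173/EI
Flexibility coefficients: a unit moment at one end gives L/(3EI) there and L/(6EI) at the far end, so f₁₁ = f₂₂ = 3.667/EI and f₁₂ = f₂₁ = 1.833/EI.
Compatibility — zero rotation at each built-in end:
  3.667 M_A + 1.833 M_B = 1136
  1.833 M_A + 3.667 M_B = 1173
Solving the pair gives M_A = 199.8 kN·m and M_B = 220 kN·m (hogging).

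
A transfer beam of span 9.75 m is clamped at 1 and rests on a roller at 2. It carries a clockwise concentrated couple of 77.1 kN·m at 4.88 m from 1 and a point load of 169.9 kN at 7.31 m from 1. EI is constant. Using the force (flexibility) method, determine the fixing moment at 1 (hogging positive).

M_1 = 184.6 kN·m

Choose R_2 as the redundant. The primary structure is the cantilever fixed at 1.
Downward deflection at the released point 2 due to the loads:
  clockwise couple 77.1 at a = 4.88: M₀a(2L − a)/(2EI) = 2750/EI
  point load 169.9 at a = 7.31: Pa²(3L − a)/(6EI) = 33198/EI
  δ_0 = 35948/EI
Tip deflection under a unit load at 2: L³/(3EI) = 309/EI.
Compatibility at 2: δ_0 − R_2·δ_{22} = 0, so R_2 = 35948/309 = 116.4 kN.
Moment equilibrium about 1: M_1 = Σ(load moments about 1) − R_2·L = 1319 − 116.4×9.75 = 184.6 kN·m.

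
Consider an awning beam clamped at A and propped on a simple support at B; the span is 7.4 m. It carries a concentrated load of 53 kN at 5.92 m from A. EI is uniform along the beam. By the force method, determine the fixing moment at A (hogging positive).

Take the reaction at B as the redundant and release it; the primary structure is a cantilever fixed at A.
Deflection at B on the released cantilever, summing each load's contribution:
  point load 53 at a = 5.92: Pa²(3L − a)/(6EI) = 5040/EI
Flexibility coefficient — unit upward force at B: δ_{BB} = L³/(3EI) = 135.1/EI.
The prop prevents deflection at B: R_B = δ_0/δ_{BB} = 5040/135.1 = 37.31 kN.
Moment equilibrium about A: M_A = Σ(load moments about A) − R_B·L = 313.8 − 37.31×7.4 = 37.65 kN·m.

M_A = 37.65 kN·m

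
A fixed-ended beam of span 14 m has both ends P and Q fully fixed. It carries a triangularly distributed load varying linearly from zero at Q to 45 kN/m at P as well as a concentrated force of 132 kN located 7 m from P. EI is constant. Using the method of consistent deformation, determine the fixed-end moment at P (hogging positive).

Take the two fixed-end moments M_P, M_Q as redundants; the released structure is the simple span PQ.
End rotations of the released simple span under the applied load (×1/EI):
  at P: triangular load, peak 45: w₀L³/(45EI) = 2744/EI
  at Q: triangular load, peak 45: 7w₀L³/(360EI) = 2401/EI
  at P: point load 132 at a = 7: Pab(L + b)/(6LEI) = 1617/EI
  at Q: point load 132 at a = 7: Pab(L + a)/(6LEI) = 1617/EI
  θ_P0 = 4361/EI,  θ_Q0 = 4018/EI
Flexibility coefficients: a unit moment at one end gives L/(3EI) there and L/(6EI) at the far end, so f₁₁ = f₂₂ = 4.667/EI and f₁₂ = f₂₁ = 2.333/EI.
Compatibility — zero rotation at each built-in end:
  4.667 M_P + 2.333 M_Q = 4361
  2.333 M_P + 4.667 M_Q = 4018
Solving the pair gives M_P = 672 kN·m and M_Q = 525 kN·m (hogging).

M_P = 672 kN·m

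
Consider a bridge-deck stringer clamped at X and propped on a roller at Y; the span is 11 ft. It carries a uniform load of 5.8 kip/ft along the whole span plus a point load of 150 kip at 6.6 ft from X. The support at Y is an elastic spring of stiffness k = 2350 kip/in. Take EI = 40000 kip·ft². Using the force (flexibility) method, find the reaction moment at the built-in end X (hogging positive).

M_X = 368 kip·ft

Remove the prop at Y; the released (primary) structure is a cantilever built in at X.
Free-end deflection of the primary structure under the applied loading (downward +):
  UDL 5.8: wL⁴/(8EI) = 10615/EI
  point load 150 at a = 6.6: Pa²(3L − a)/(6EI) = 28750/EI
  δ_0 = 39364/EI
Flexibility coefficient — unit upward force at Y: δ_{YY} = L³/(3EI) = 443.7/EI.
With EI = 40000 kip·ft²: δ_0 = 0.98411 ft and δ_{YY} = 0.011092 ft/kip.
Compatibility — the spring shortens by R_Y/k under the reaction it provides: δ_0 − R_Y·δ_{YY} = R_Y/k. With 1/k = 1/(2350×12) ft/kip = 0.000035 ft/kip, R_Y = δ_0 / (δ_{YY} + 1/k) = 0.98411 / (0.011092 + 0.000035) = 88.44 kip.
Moment equilibrium about X: M_X = Σ(load moments about X) − R_Y·L = 1341 − 88.44×11 = 368 kip·ft.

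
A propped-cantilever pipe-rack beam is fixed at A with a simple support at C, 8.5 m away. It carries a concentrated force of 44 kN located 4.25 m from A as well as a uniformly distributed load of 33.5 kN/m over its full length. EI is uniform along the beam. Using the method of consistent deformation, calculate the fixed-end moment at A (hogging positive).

M_A = 372.7 kN·m

Take the reaction at C as the redundant and release it; the primary structure is a cantilever fixed at A.
Free-end deflection of the primary structure under the applied loading (downward +):
  point load 44 at a = 4.25: Pa²(3L − a)/(6EI) = 2815/EI
  UDL 33.5: wL⁴/(8EI) = 21859/EI
  δ_0 = 24674/EI
Tip deflection under a unit load at C: L³/(3EI) = 204.7/EI.
Compatibility at C: δ_0 − R_C·δ_{CC} = 0, so R_C = 24674/204.7 = 120.5 kN.
Moment equilibrium about A: M_A = Σ(load moments about A) − R_C·L = 1397 − 120.5×8.5 = 372.7 kN·m.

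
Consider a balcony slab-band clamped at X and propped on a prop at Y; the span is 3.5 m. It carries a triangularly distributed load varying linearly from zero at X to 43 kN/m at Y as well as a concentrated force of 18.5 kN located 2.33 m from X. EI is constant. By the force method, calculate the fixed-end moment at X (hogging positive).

Choose R_Y as the redundant. The primary structure is the cantilever fixed at X.
Free-end deflection of the primary structure under the applied loading (downward +):
  triangular load, peak 43 at the free end: 11w₀L⁴/(120EI) = 591.5/EI
  point load 18.5 at a = 2.33: Pa²(3L − a)/(6EI) = 136.8/EI
  δ_0 = 728.3/EI
Tip deflection under a unit load at Y: L³/(3EI) = 14.29/EI.
The prop prevents deflection at Y: R_Y = δ_0/δ_{YY} = 728.3/14.29 = 50.96 kN.
Moment equilibrium about X: M_X = Σ(load moments about X) − R_Y·L = 218.7 − 50.96×3.5 = 40.34 kN·m.

M_X = 40.34 kN·m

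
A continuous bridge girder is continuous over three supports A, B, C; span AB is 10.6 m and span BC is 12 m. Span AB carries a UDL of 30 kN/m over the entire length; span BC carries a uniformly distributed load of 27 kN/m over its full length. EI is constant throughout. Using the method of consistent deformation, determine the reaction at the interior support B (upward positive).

Take M_B as the redundant. Released structure: two simple spans AB and BC with a hinge at B.
End slopes at the hinge B, treating each span as simply supported:
  span AB: UDL 30: wL³/(24EI) = 1489/EI
  span BC: UDL 27: wL³/(24EI) = 1944/EI
  relative rotation θ_0 = (1489 + 1944)/EI = 3433/EI
A unit hogging moment at B produces rotation L₁/(3EI) + L₂/(3EI) = 7.533/EI.
Slope continuity at B: θ_0 = M_B·7.533/EI, so M_B = 3433/7.533 = 455.7 kN·m (hogging).
Span AB, ΣM about A with M_B applied at B: R_B^{AB}·10.6 = 1685 + 455.7, so R_B^{AB} = 202 kN and R_A = 318 − 202 = 116 kN.
Span BC, ΣM about C: R_B^{BC}·12 = 1944 + 455.7, so R_B^{BC} = 200 kN and R_C = 324 − 200 = 124 kN.
R_B = 202 + 200 = 402 kN.

R_B = 402 kN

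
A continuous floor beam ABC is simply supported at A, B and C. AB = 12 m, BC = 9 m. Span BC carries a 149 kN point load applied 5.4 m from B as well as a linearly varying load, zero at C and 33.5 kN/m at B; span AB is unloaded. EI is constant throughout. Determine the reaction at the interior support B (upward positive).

Release continuity at B by inserting a hinge; the redundant is the internal moment M_B. The primary structure is two simply-supported spans AB and BC.
Discontinuity in slope at B on the released structure — sum the simple-span end rotations:
  span BC: point load 149 at a = 5.4: Pab(L + b)/(6LEI) = 675.9/EI
  span BC: triangular load, peak 33.5: w₀L³/(45EI) = 542.7/EI
  relative rotation θ_0 = (0 + 1219)/EI = 1219/EI
A unit hogging moment at B produces rotation L₁/(3EI) + L₂/(3EI) = 7/EI.
Compatibility: M_B·(L₁+L₂)/(3EI) = θ_0, giving M_B = 174.1 kN·m (hogging).
Span AB, ΣM about A with M_B applied at B: R_B^{AB}·12 = 0 + 174.1, so R_B^{AB} = 14.51 kN and R_A = 0 − 14.51 = -14.51 kN.
Span BC, ΣM about C: R_B^{BC}·9 = 1441 + 174.1, so R_B^{BC} = 179.4 kN and R_C = 299.8 − 179.4 = 120.3 kN.
R_B = 14.51 + 179.4 = 193.9 kN.

R_B = 193.9 kN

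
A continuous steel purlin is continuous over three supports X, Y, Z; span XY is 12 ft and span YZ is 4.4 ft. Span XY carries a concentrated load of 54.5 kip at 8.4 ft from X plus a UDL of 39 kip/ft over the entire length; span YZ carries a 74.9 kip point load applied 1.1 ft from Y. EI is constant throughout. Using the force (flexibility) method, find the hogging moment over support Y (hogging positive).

M_Y = 613.6 kip·ft

Release continuity at Y by inserting a hinge; the redundant is the internal moment M_Y. The primary structure is two simply-supported spans XY and YZ.
End slopes at the hinge Y, treating each span as simply supported:
  span XY: point load 54.5 at a = 8.4: Pab(L + a)/(6LEI) = 467/EI
  span XY: UDL 39: wL³/(24EI) = 2808/EI
  span YZ: point load 74.9 at a = 1.1: Pab(L + b)/(6LEI) = 79.3/EI
  relative rotation θ_0 = (3275 + 79.3)/EI = 3354/EI
A unit hogging moment at Y produces rotation L₁/(3EI) + L₂/(3EI) = 5.467/EI.
Slope continuity at Y: θ_0 = M_Y·5.467/EI, so M_Y = 3354/5.467 = 613.6 kip·ft (hogging).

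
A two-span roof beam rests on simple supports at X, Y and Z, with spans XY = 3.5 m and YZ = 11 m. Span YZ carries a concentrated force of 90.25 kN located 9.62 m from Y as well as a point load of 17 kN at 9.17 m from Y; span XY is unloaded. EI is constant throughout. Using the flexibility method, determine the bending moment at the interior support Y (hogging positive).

M_Y = 57.97 kN·m

Take M_Y as the redundant. Released structure: two simple spans XY and YZ with a hinge at Y.
End slopes at the hinge Y, treating each span as simply supported:
  span YZ: point load 90.25 at a = 9.62: Pab(L + b)/(6LEI) = 224.7/EI
  span YZ: point load 17 at a = 9.17: Pab(L + b)/(6LEI) = 55.46/EI
  relative rotation θ_0 = (0 + 280.2)/EI = 280.2/EI
A unit hogging moment at Y produces rotation L₁/(3EI) + L₂/(3EI) = 4.833/EI.
Slope continuity at Y: θ_0 = M_Y·4.833/EI, so M_Y = 280.2/4.833 = 57.97 kN·m (hogging).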